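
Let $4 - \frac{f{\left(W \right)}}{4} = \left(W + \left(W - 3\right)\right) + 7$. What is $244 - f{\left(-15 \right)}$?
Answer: $124$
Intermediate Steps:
$f{\left(W \right)} = - 8 W$ ($f{\left(W \right)} = 16 - 4 \left(\left(W + \left(W - 3\right)\right) + 7\right) = 16 - 4 \left(\left(W + \left(-3 + W\right)\right) + 7\right) = 16 - 4 \left(\left(-3 + 2 W\right) + 7\right) = 16 - 4 \left(4 + 2 W\right) = 16 - \left(16 + 8 W\right) = - 8 W$)
$244 - f{\left(-15 \right)} = 244 - \left(-8\right) \left(-15\right) = 244 - 120 = 124$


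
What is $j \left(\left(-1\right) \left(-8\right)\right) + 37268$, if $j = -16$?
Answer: $37140$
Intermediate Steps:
$j \left(\left(-1\right) \left(-8\right)\right) + 37268 = - 16 \left(\left(-1\right) \left(-8\right)\right) + 37268 = \left(-16\right) 8 + 37268 = -128 + 37268 = 37140$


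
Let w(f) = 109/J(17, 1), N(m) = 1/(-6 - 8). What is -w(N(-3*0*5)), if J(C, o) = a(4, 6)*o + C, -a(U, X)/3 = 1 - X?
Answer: -109/32 ≈ -3.4063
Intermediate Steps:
a(U, X) = -3 + 3*X (a(U, X) = -3*(1 - X) = -3 + 3*X)
N(m) = -1/14 (N(m) = 1/(-14) = -1/14)
J(C, o) = C + 15*o (J(C, o) = (-3 + 3*6)*o + C = (-3 + 18)*o + C = 15*o + C = C + 15*o)
w(f) = 109/32 (w(f) = 109/(17 + 15*1) = 109/(17 + 15) = 109/32)
-w(N(-3*0*5)) = -1*109/32 = -109/32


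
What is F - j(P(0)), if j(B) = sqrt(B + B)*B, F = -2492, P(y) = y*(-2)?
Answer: -2492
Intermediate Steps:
P(y) = -2*y
j(B) = sqrt(2)*B**(3/2) (j(B) = sqrt(2*B)*B = (sqrt(2)*sqrt(B))*B = sqrt(2)*B**(3/2))
F - j(P(0)) = -2492 - sqrt(2)*(-2*0)**(3/2) = -2492 - sqrt(2)*0**(3/2) = -2492 - sqrt(2)*0 = -2492 - 1*0 = -2492 + 0 = -2492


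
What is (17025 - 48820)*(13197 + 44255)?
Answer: -1826686340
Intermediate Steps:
(17025 - 48820)*(13197 + 44255) = -31795*57452 = -1826686340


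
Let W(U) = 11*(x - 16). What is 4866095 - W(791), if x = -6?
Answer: 4866337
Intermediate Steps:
W(U) = -242 (W(U) = 11*(-6 - 16) = 11*(-22) = -242)
4866095 - W(791) = 4866095 - 1*(-242) = 4866095 + 242 = 4866337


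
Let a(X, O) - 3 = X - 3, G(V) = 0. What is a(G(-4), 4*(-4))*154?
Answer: 0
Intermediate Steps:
a(X, O) = X (a(X, O) = 3 + (X - 3) = 3 + (-3 + X) = X)
a(G(-4), 4*(-4))*154 = 0*154 = 0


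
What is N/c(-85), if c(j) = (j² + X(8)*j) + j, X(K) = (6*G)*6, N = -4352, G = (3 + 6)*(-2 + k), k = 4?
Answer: 64/705 ≈ 0.090780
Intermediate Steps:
G = 18 (G = (3 + 6)*(-2 + 4) = 9*2 = 18)
X(K) = 648 (X(K) = (6*18)*6 = 108*6 = 648)
c(j) = j² + 649*j (c(j) = (j² + 648*j) + j = j² + 649*j)
N/c(-85) = -4352*(-1/(85*(649 - 85))) = -4352/((-85*564)) = -4352/(-47940) = -4352*(-1/47940) = 64/705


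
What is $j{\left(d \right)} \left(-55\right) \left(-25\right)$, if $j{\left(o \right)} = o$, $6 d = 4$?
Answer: $\frac{2750}{3} \approx 916.67$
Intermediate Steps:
$d = \frac{2}{3}$ ($d = \frac{1}{6} \cdot 4 = \frac{2}{3} \approx 0.66667$)
$j{\left(d \right)} \left(-55\right) \left(-25\right) = \frac{2}{3} \left(-55\right) \left(-25\right) = \left(- \frac{110}{3}\right) \left(-25\right) = \frac{2750}{3}$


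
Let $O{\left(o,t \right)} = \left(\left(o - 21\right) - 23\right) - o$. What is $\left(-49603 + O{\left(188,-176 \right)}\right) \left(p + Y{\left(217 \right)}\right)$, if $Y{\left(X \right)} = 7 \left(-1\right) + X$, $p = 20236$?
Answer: $-1015082562$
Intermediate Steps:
$Y{\left(X \right)} = -7 + X$
$O{\left(o,t \right)} = -44$ ($O{\left(o,t \right)} = \left(\left(o - 21\right) - 23\right) - o = \left(\left(-21 + o\right) - 23\right) - o = \left(-44 + o\right) - o = -44$)
$\left(-49603 + O{\left(188,-176 \right)}\right) \left(p + Y{\left(217 \right)}\right) = \left(-49603 - 44\right) \left(20236 + \left(-7 + 217\right)\right) = - 49647 \left(20236 + 210\right) = \left(-49647\right) 20446 = -1015082562$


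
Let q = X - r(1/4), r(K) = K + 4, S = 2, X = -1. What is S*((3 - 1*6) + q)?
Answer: -33/2 ≈ -16.500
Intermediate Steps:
r(K) = 4 + K
q = -21/4 (q = -1 - (4 + 1/4) = -1 - (4 + ¼) = -1 - 1*17/4 = -1 - 17/4 = -21/4 ≈ -5.2500)
S*((3 - 1*6) + q) = 2*((3 - 1*6) - 21/4) = 2*((3 - 6) - 21/4) = 2*(-3 - 21/4) = 2*(-33/4) = -33/2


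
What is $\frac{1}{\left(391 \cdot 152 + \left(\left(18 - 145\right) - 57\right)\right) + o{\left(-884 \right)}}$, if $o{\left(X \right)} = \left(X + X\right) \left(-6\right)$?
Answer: $\frac{1}{69856} \approx 1.4315 \cdot 10^{-5}$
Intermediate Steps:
$o{\left(X \right)} = - 12 X$ ($o{\left(X \right)} = 2 X \left(-6\right) = - 12 X$)
$\frac{1}{\left(391 \cdot 152 + \left(\left(18 - 145\right) - 57\right)\right) + o{\left(-884 \right)}} = \frac{1}{\left(391 \cdot 152 + \left(\left(18 - 145\right) - 57\right)\right) - -10608} = \frac{1}{\left(59432 - 184\right) + 10608} = \frac{1}{59248 + 10608} = \frac{1}{69856}$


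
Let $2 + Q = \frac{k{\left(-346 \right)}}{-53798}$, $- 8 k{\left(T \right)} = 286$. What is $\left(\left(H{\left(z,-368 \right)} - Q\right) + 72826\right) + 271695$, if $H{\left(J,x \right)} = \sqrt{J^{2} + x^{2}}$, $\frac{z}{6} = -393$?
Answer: $\frac{74138593273}{215192} + 2 \sqrt{1423897} \approx 3.4691 \cdot 10^{5}$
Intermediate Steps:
$z = -2358$ ($z = 6 \left(-393\right) = -2358$)
$k{\left(T \right)} = - \frac{143}{4}$ ($k{\left(T \right)} = \left(- \frac{1}{8}\right) 286 = - \frac{143}{4}$)
$Q = - \frac{430241}{215192}$ ($Q = -2 - \frac{143}{4 \left(-53798\right)} = -2 - - \frac{143}{215192} = -2 + \frac{143}{215192} = - \frac{430241}{215192} \approx -1.9993$)
$\left(\left(H{\left(z,-368 \right)} - Q\right) + 72826\right) + 271695 = \left(\left(\sqrt{\left(-2358\right)^{2} + \left(-368\right)^{2}} - - \frac{430241}{215192}\right) + 72826\right) + 271695 = \left(\left(\sqrt{5560164 + 135424} + \frac{430241}{215192}\right) + 72826\right) + 271695 = \left(\left(\sqrt{5695588} + \frac{430241}{215192}\right) + 72826\right) + 271695 = \left(\left(2 \sqrt{1423897} + \frac{430241}{215192}\right) + 72826\right) + 271695 = \left(\left(\frac{430241}{215192} + 2 \sqrt{1423897}\right) + 72826\right) + 271695 = \left(\frac{15672002833}{215192} + 2 \sqrt{1423897}\right) + 271695 = \frac{74138593273}{215192} + 2 \sqrt{1423897}$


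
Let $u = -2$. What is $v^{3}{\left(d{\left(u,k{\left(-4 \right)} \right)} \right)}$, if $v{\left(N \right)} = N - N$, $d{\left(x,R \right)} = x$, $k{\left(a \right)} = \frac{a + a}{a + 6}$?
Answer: $0$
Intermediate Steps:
$k{\left(a \right)} = \frac{2 a}{6 + a}$
$v{\left(N \right)} = 0$
$v^{3}{\left(d{\left(u,k{\left(-4 \right)} \right)} \right)} = 0^{3} = 0$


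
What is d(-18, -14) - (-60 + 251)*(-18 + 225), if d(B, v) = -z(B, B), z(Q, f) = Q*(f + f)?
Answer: -40185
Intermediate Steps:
z(Q, f) = 2*Q*f (z(Q, f) = Q*(2*f) = 2*Q*f)
d(B, v) = -2*B² (d(B, v) = -2*B*B = -2*B²)
d(-18, -14) - (-60 + 251)*(-18 + 225) = -2*(-18)² - (-60 + 251)*(-18 + 225) = -2*324 - 191*207 = -648 - 1*39537 = -648 - 39537 = -40185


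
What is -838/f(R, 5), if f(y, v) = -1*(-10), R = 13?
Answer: -419/5 ≈ -83.800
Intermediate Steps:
f(y, v) = 10
-838/f(R, 5) = -838/10 = -838*⅒ = -419/5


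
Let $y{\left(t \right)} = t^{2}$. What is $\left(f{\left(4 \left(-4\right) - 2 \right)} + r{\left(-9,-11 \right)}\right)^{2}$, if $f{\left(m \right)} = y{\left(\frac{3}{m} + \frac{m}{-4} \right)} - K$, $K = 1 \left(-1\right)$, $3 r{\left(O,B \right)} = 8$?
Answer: $\frac{40804}{81} \approx 503.75$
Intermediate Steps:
$r{\left(O,B \right)} = \frac{8}{3}$ ($r{\left(O,B \right)} = \frac{1}{3} \cdot 8 = \frac{8}{3}$)
$K = -1$
$f{\left(m \right)} = 1 + \left(\frac{3}{m} - \frac{m}{4}\right)^{2}$ ($f{\left(m \right)} = \left(\frac{3}{m} + \frac{m}{-4}\right)^{2} - -1 = \left(\frac{3}{m} + m \left(- \frac{1}{4}\right)\right)^{2} + 1 = \left(\frac{3}{m} - \frac{m}{4}\right)^{2} + 1 = 1 + \left(\frac{3}{m} - \frac{m}{4}\right)^{2}$)
$\left(f{\left(4 \left(-4\right) - 2 \right)} + r{\left(-9,-11 \right)}\right)^{2} = \left(\left(- \frac{1}{2} + \frac{9}{\left(4 \left(-4\right) - 2\right)^{2}} + \frac{\left(4 \left(-4\right) - 2\right)^{2}}{16}\right) + \frac{8}{3}\right)^{2} = \left(\left(- \frac{1}{2} + \frac{9}{\left(-16 - 2\right)^{2}} + \frac{\left(-16 - 2\right)^{2}}{16}\right) + \frac{8}{3}\right)^{2} = \left(\left(- \frac{1}{2} + \frac{9}{324} + \frac{\left(-18\right)^{2}}{16}\right) + \frac{8}{3}\right)^{2} = \left(\left(- \frac{1}{2} + 9 \cdot \frac{1}{324} + \frac{1}{16} \cdot 324\right) + \frac{8}{3}\right)^{2} = \left(\left(- \frac{1}{2} + \frac{1}{36} + \frac{81}{4}\right) + \frac{8}{3}\right)^{2} = \left(\frac{178}{9} + \frac{8}{3}\right)^{2} = \left(\frac{202}{9}\right)^{2} = \frac{40804}{81}$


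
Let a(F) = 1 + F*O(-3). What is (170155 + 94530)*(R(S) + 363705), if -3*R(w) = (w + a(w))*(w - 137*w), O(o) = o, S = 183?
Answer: -705209509475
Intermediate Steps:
a(F) = 1 - 3*F (a(F) = 1 + F*(-3) = 1 - 3*F)
R(w) = 136*w*(1 - 2*w)/3 (R(w) = -(w + (1 - 3*w))*(w - 137*w)/3 = -(1 - 2*w)*(-136*w)/3 = -(-136)*w*(1 - 2*w)/3 = 136*w*(1 - 2*w)/3)
(170155 + 94530)*(R(S) + 363705) = (170155 + 94530)*((136/3)*183*(1 - 2*183) + 363705) = 264685*((136/3)*183*(1 - 366) + 363705) = 264685*((136/3)*183*(-365) + 363705) = 264685*(-3028040 + 363705) = 264685*(-2664335) = -705209509475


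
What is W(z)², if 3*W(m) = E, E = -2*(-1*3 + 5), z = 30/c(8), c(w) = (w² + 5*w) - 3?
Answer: 16/9 ≈ 1.7778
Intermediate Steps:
c(w) = -3 + w² + 5*w
z = 30/101 (z = 30/(-3 + 8² + 5*8) = 30/(-3 + 64 + 40) = 30/101 ≈ 0.29703)
E = -4 (E = -2*(-3 + 5) = -2*2 = -4)
W(m) = -4/3 (W(m) = (⅓)*(-4) = -4/3)
W(z)² = (-4/3)² = 16/9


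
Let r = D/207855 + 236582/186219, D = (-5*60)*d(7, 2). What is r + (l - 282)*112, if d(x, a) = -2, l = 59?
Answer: -21481900276358/860145561 ≈ -24975.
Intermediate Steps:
D = 600 (D = -5*60*(-2) = -300*(-2) = 600)
r = 1095255178/860145561 (r = 600/207855 + 236582/186219 = 600*(1/207855) + 236582*(1/186219) = 40/13857 + 236582/186219 = 1095255178/860145561 ≈ 1.2733)
r + (l - 282)*112 = 1095255178/860145561 + (59 - 282)*112 = 1095255178/860145561 - 223*112 = 1095255178/860145561 - 24976 = -21481900276358/860145561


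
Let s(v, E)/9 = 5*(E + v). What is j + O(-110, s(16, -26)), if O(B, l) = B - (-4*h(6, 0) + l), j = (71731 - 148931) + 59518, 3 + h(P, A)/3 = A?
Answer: -17378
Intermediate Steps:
h(P, A) = -9 + 3*A
s(v, E) = 45*E + 45*v (s(v, E) = 9*(5*(E + v)) = 9*(5*E + 5*v) = 45*E + 45*v)
j = -17682 (j = -77200 + 59518 = -17682)
O(B, l) = -36 + B - l (O(B, l) = B - (-4*(-9 + 3*0) + l) = B - (-4*(-9 + 0) + l) = B - (-4*(-9) + l) = B - (36 + l) = B + (-36 - l) = -36 + B - l)
j + O(-110, s(16, -26)) = -17682 + (-36 - 110 - (45*(-26) + 45*16)) = -17682 + (-36 - 110 - (-1170 + 720)) = -17682 + (-36 - 110 - 1*(-450)) = -17682 + (-36 - 110 + 450) = -17682 + 304 = -17378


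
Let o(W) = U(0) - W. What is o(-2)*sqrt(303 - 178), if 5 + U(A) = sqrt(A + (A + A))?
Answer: -15*sqrt(5) ≈ -33.541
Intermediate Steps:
U(A) = -5 + sqrt(3)*sqrt(A) (U(A) = -5 + sqrt(A + (A + A)) = -5 + sqrt(A + 2*A) = -5 + sqrt(3*A) = -5 + sqrt(3)*sqrt(A))
o(W) = -5 - W (o(W) = (-5 + sqrt(3)*sqrt(0)) - W = (-5 + sqrt(3)*0) - W = (-5 + 0) - W = -5 - W)
o(-2)*sqrt(303 - 178) = (-5 - 1*(-2))*sqrt(303 - 178) = (-5 + 2)*sqrt(125) = -15*sqrt(5)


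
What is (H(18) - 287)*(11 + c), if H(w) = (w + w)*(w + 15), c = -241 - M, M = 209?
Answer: -395539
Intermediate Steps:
c = -450 (c = -241 - 1*209 = -241 - 209 = -450)
H(w) = 2*w*(15 + w) (H(w) = (2*w)*(15 + w) = 2*w*(15 + w))
(H(18) - 287)*(11 + c) = (2*18*(15 + 18) - 287)*(11 - 450) = (2*18*33 - 287)*(-439) = (1188 - 287)*(-439) = 901*(-439) = -395539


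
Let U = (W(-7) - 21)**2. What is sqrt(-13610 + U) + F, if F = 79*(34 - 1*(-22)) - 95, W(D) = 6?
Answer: 4329 + I*sqrt(13385) ≈ 4329.0 + 115.69*I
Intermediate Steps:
U = 225 (U = (6 - 21)**2 = (-15)**2 = 225)
F = 4329 (F = 79*(34 + 22) - 95 = 79*56 - 95 = 4424 - 95 = 4329)
sqrt(-13610 + U) + F = sqrt(-13610 + 225) + 4329 = sqrt(-13385) + 4329 = I*sqrt(13385) + 4329 = 4329 + I*sqrt(13385)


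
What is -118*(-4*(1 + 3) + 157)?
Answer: -16638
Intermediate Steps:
-118*(-4*(1 + 3) + 157) = -118*(-4*4 + 157) = -118*(-16 + 157) = -118*141 = -16638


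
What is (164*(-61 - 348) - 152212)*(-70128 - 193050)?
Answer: 57711777264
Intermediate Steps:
(164*(-61 - 348) - 152212)*(-70128 - 193050) = (164*(-409) - 152212)*(-263178) = (-67076 - 152212)*(-263178) = -219288*(-263178) = 57711777264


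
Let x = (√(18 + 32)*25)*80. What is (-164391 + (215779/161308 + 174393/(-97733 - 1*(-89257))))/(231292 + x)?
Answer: -3509177634812491/4918247876701432 + 37930166573125*√2/1229561969175358 ≈ -0.66988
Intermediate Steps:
x = 10000*√2 (x = (√50*25)*80 = ((5*√2)*25)*80 = (125*√2)*80 = 10000*√2 ≈ 14142.)
(-164391 + (215779/161308 + 174393/(-97733 - 1*(-89257))))/(231292 + x) = (-164391 + (215779/161308 + 174393/(-97733 - 1*(-89257))))/(231292 + 10000*√2) = (-164391 + (215779*(1/161308) + 174393/(-97733 + 89257)))/(231292 + 10000*√2) = (-164391 + (215779/161308 + 174393/(-8476)))/(231292 + 10000*√2) = (-164391 + (215779/161308 + 174393*(-1/8476)))/(231292 + 10000*√2) = (-164391 + (215779/161308 - 174393/8476))/(231292 + 10000*√2) = (-164391 - 3287755405/170905826)/(231292 + 10000*√2) = -28098667397371/(170905826*(231292 + 10000*√2))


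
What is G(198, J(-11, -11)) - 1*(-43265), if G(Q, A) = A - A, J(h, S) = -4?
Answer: 43265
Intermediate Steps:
G(Q, A) = 0
G(198, J(-11, -11)) - 1*(-43265) = 0 - 1*(-43265) = 0 + 43265 = 43265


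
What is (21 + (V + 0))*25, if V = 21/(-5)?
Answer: 420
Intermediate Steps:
V = -21/5 (V = 21*(-⅕) = -21/5 ≈ -4.2000)
(21 + (V + 0))*25 = (21 + (-21/5 + 0))*25 = (21 - 21/5)*25 = (84/5)*25 = 420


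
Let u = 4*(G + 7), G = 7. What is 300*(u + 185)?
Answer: 72300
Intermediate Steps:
u = 56 (u = 4*(7 + 7) = 4*14 = 56)
300*(u + 185) = 300*(56 + 185) = 300*241 = 72300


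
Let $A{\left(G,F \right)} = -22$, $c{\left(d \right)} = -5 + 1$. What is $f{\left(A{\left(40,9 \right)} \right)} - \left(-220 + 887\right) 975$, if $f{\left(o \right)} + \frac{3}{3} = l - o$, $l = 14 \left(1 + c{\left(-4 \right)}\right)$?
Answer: $-650346$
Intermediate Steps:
$c{\left(d \right)} = -4$
$l = -42$ ($l = 14 \left(1 - 4\right) = 14 \left(-3\right) = -42$)
$f{\left(o \right)} = -43 - o$ ($f{\left(o \right)} = -1 - \left(42 + o\right) = -43 - o$)
$f{\left(A{\left(40,9 \right)} \right)} - \left(-220 + 887\right) 975 = \left(-43 - -22\right) - \left(-220 + 887\right) 975 = \left(-43 + 22\right) - 667 \cdot 975 = -21 - 650325 = -650346$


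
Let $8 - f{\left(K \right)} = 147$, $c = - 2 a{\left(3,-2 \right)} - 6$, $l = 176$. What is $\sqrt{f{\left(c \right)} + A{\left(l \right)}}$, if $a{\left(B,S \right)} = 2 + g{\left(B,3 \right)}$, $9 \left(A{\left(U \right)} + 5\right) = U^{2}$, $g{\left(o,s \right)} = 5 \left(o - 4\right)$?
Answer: $\frac{4 \sqrt{1855}}{3} \approx 57.426$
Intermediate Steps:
$g{\left(o,s \right)} = -20 + 5 o$ ($g{\left(o,s \right)} = 5 \left(-4 + o\right) = -20 + 5 o$)
$A{\left(U \right)} = -5 + \frac{U^{2}}{9}$
$a{\left(B,S \right)} = -18 + 5 B$ ($a{\left(B,S \right)} = 2 + \left(-20 + 5 B\right) = -18 + 5 B$)
$c = 0$ ($c = - 2 \left(-18 + 5 \cdot 3\right) - 6 = - 2 \left(-18 + 15\right) - 6 = \left(-2\right) \left(-3\right) - 6 = 6 - 6 = 0$)
$f{\left(K \right)} = -139$ ($f{\left(K \right)} = 8 - 147 = -139$)
$\sqrt{f{\left(c \right)} + A{\left(l \right)}} = \sqrt{-139 - \left(5 - \frac{176^{2}}{9}\right)} = \sqrt{-139 + \left(-5 + \frac{1}{9} \cdot 30976\right)} = \sqrt{-139 + \left(-5 + \frac{30976}{9}\right)} = \sqrt{-139 + \frac{30931}{9}} = \sqrt{\frac{29680}{9}} = \frac{4 \sqrt{1855}}{3}$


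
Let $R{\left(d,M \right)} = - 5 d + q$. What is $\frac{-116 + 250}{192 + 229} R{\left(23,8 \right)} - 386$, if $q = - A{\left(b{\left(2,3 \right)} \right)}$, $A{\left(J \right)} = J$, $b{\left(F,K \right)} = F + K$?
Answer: $- \frac{178586}{421} \approx -424.19$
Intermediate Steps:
$q = -5$ ($q = - (2 + 3) = \left(-1\right) 5 = -5$)
$R{\left(d,M \right)} = -5 - 5 d$ ($R{\left(d,M \right)} = - 5 d - 5 = -5 - 5 d$)
$\frac{-116 + 250}{192 + 229} R{\left(23,8 \right)} - 386 = \frac{-116 + 250}{192 + 229} \left(-5 - 115\right) - 386 = \frac{134}{421} \left(-5 - 115\right) - 386 = 134 \cdot \frac{1}{421} \left(-120\right) - 386 = \frac{134}{421} \left(-120\right) - 386 = - \frac{16080}{421} - 386 = - \frac{178586}{421}$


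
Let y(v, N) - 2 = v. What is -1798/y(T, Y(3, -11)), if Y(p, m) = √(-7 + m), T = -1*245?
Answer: 1798/243 ≈ 7.3992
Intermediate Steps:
T = -245
y(v, N) = 2 + v
-1798/y(T, Y(3, -11)) = -1798/(2 - 245) = -1798/(-243) = -1798*(-1/243) = 1798/243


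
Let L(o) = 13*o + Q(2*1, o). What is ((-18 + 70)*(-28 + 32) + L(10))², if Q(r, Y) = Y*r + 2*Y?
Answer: 142884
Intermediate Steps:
Q(r, Y) = 2*Y + Y*r
L(o) = 17*o (L(o) = 13*o + o*(2 + 2*1) = 13*o + o*(2 + 2) = 13*o + o*4 = 13*o + 4*o = 17*o)
((-18 + 70)*(-28 + 32) + L(10))² = ((-18 + 70)*(-28 + 32) + 17*10)² = (52*4 + 170)² = (208 + 170)² = 378² = 142884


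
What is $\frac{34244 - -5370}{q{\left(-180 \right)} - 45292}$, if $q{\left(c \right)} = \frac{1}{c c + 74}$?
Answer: $- \frac{1286425036}{1470812407} \approx -0.87464$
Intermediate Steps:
$q{\left(c \right)} = \frac{1}{74 + c^{2}}$ ($q{\left(c \right)} = \frac{1}{c^{2} + 74} = \frac{1}{74 + c^{2}}$)
$\frac{34244 - -5370}{q{\left(-180 \right)} - 45292} = \frac{34244 - -5370}{\frac{1}{74 + \left(-180\right)^{2}} - 45292} = \frac{34244 + 5370}{\frac{1}{74 + 32400} - 45292} = \frac{39614}{\frac{1}{32474} - 45292} = \frac{39614}{- \frac{1470812407}{32474}} = 39614 \left(- \frac{32474}{1470812407}\right) = - \frac{1286425036}{1470812407}$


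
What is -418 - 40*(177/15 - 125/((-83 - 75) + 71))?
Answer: -82430/87 ≈ -947.47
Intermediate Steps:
-418 - 40*(177/15 - 125/((-83 - 75) + 71)) = -418 - 40*(177*(1/15) - 125/(-158 + 71)) = -418 - 40*(59/5 - 125/(-87)) = -418 - 40*(59/5 - 125*(-1/87)) = -418 - 40*(59/5 + 125/87) = -418 - 40*5758/435 = -418 - 46064/87 = -82430/87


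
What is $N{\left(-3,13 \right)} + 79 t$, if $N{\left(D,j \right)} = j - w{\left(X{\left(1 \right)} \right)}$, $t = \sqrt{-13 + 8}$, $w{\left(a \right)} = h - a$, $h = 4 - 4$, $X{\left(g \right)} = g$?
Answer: $14 + 79 i \sqrt{5} \approx 14.0 + 176.65 i$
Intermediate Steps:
$h = 0$ ($h = 4 - 4 = 0$)
$w{\left(a \right)} = - a$ ($w{\left(a \right)} = 0 - a = - a$)
$t = i \sqrt{5}$ ($t = \sqrt{-5} = i \sqrt{5} \approx 2.2361 i$)
$N{\left(D,j \right)} = 1 + j$ ($N{\left(D,j \right)} = j - \left(-1\right) 1 = j - -1 = j + 1 = 1 + j$)
$N{\left(-3,13 \right)} + 79 t = \left(1 + 13\right) + 79 i \sqrt{5} = 14 + 79 i \sqrt{5}$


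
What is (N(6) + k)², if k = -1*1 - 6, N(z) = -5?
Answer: 144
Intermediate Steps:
k = -7 (k = -1 - 6 = -7)
(N(6) + k)² = (-5 - 7)² = (-12)² = 144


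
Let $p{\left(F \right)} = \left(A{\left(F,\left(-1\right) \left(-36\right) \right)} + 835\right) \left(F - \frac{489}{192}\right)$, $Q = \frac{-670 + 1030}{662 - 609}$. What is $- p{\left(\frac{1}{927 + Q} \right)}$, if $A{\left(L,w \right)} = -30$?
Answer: $\frac{6491231005}{3167424} \approx 2049.4$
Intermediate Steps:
$Q = \frac{360}{53} \approx 6.7924$
$p{\left(F \right)} = - \frac{131215}{64} + 805 F$ ($p{\left(F \right)} = \left(-30 + 835\right) \left(F - \frac{489}{192}\right) = 805 \left(F - \frac{163}{64}\right) = 805 \left(- \frac{163}{64} + F\right) = - \frac{131215}{64} + 805 F$)
$- p{\left(\frac{1}{927 + Q} \right)} = - (- \frac{131215}{64} + \frac{805}{927 + \frac{360}{53}}) = - (- \frac{131215}{64} + \frac{805}{\frac{49491}{53}}) = - (- \frac{131215}{64} + 805 \cdot \frac{53}{49491}) = - (- \frac{131215}{64} + \frac{42665}{49491}) = \left(-1\right) \left(- \frac{6491231005}{3167424}\right) = \frac{6491231005}{3167424}$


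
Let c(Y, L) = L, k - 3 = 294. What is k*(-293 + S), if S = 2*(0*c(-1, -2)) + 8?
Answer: -84645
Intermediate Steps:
k = 297 (k = 3 + 294 = 297)
S = 8 (S = 2*(0*(-2)) + 8 = 2*0 + 8 = 0 + 8 = 8)
k*(-293 + S) = 297*(-293 + 8) = 297*(-285) = -84645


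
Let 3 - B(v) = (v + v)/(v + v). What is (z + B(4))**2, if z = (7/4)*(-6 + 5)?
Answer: 1/16 ≈ 0.062500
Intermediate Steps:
B(v) = 2 (B(v) = 3 - (v + v)/(v + v) = 3 - 2*v/(2*v) = 3 - 2*v*1/(2*v) = 3 - 1*1 = 3 - 1 = 2)
z = -7/4 (z = (7*(1/4))*(-1) = (7/4)*(-1) = -7/4 ≈ -1.7500)
(z + B(4))**2 = (-7/4 + 2)**2 = (1/4)**2 = 1/16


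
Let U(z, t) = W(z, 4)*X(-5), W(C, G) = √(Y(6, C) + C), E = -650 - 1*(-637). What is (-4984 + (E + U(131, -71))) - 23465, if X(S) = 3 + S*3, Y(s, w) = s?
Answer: -28462 - 12*√137 ≈ -28602.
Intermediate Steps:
X(S) = 3 + 3*S
E = -13 (E = -650 + 637 = -13)
W(C, G) = √(6 + C)
U(z, t) = -12*√(6 + z) (U(z, t) = √(6 + z)*(3 + 3*(-5)) = √(6 + z)*(3 - 15) = √(6 + z)*(-12) = -12*√(6 + z))
(-4984 + (E + U(131, -71))) - 23465 = (-4984 + (-13 - 12*√(6 + 131))) - 23465 = (-4984 + (-13 - 12*√137)) - 23465 = (-4997 - 12*√137) - 23465 = -28462 - 12*√137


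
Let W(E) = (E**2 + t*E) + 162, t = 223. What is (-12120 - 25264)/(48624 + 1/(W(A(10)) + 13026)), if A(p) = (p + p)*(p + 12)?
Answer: -11398680672/14825846593 ≈ -0.76884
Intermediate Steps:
A(p) = 2*p*(12 + p) (A(p) = (2*p)*(12 + p) = 2*p*(12 + p))
W(E) = 162 + E**2 + 223*E (W(E) = (E**2 + 223*E) + 162 = 162 + E**2 + 223*E)
(-12120 - 25264)/(48624 + 1/(W(A(10)) + 13026)) = (-12120 - 25264)/(48624 + 1/((162 + (2*10*(12 + 10))**2 + 223*(2*10*(12 + 10))) + 13026)) = -37384/(48624 + 1/((162 + (2*10*22)**2 + 223*(2*10*22)) + 13026)) = -37384/(48624 + 1/((162 + 440**2 + 223*440) + 13026)) = -37384/(48624 + 1/((162 + 193600 + 98120) + 13026)) = -37384/(48624 + 1/(291882 + 13026)) = -37384/(48624 + 1/304908) = -37384/14825846593/304908 = -37384*304908/14825846593 = -11398680672/14825846593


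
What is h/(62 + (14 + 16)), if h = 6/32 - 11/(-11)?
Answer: 19/1472 ≈ 0.012908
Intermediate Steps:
h = 19/16 (h = 6*(1/32) - 11*(-1/11) = 3/16 + 1 = 19/16 ≈ 1.1875)
h/(62 + (14 + 16)) = 19/(16*(62 + (14 + 16))) = 19/(16*(62 + 30)) = (19/16)/92 = (19/16)*(1/92) = 19/1472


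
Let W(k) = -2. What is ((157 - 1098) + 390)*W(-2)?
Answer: 1102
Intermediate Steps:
((157 - 1098) + 390)*W(-2) = ((157 - 1098) + 390)*(-2) = (-941 + 390)*(-2) = -551*(-2) = 1102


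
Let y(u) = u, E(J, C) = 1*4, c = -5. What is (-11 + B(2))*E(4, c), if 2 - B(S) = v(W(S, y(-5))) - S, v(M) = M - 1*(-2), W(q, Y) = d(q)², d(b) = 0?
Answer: -36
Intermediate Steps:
E(J, C) = 4
W(q, Y) = 0 (W(q, Y) = 0² = 0)
v(M) = 2 + M (v(M) = M + 2 = 2 + M)
B(S) = S (B(S) = 2 - ((2 + 0) - S) = 2 - (2 - S) = 2 + (-2 + S) = S)
(-11 + B(2))*E(4, c) = (-11 + 2)*4 = -9*4 = -36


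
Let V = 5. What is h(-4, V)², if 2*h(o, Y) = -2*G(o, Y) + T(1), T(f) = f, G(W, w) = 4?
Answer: 49/4 ≈ 12.250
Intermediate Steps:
h(o, Y) = -7/2 (h(o, Y) = (-2*4 + 1)/2 = (-8 + 1)/2 = (½)*(-7) = -7/2)
h(-4, V)² = (-7/2)² = 49/4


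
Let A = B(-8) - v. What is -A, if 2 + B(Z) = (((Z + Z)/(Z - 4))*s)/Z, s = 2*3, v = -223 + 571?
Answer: 351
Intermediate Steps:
v = 348
s = 6
B(Z) = -2 + 12/(-4 + Z) (B(Z) = -2 + (((Z + Z)/(Z - 4))*6)/Z = -2 + (((2*Z)/(-4 + Z))*6)/Z = -2 + ((2*Z/(-4 + Z))*6)/Z = -2 + (12*Z/(-4 + Z))/Z = -2 + 12/(-4 + Z))
A = -351 (A = 2*(10 - 1*(-8))/(-4 - 8) - 1*348 = 2*(10 + 8)/(-12) - 348 = 2*(-1/12)*18 - 348 = -3 - 348 = -351)
-A = -1*(-351) = 351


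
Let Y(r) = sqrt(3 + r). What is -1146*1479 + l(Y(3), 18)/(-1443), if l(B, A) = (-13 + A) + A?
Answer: -2445789785/1443 ≈ -1.6949e+6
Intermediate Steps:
l(B, A) = -13 + 2*A
-1146*1479 + l(Y(3), 18)/(-1443) = -1146*1479 + (-13 + 2*18)/(-1443) = -1694934 + (-13 + 36)*(-1/1443) = -1694934 + 23*(-1/1443) = -1694934 - 23/1443 = -2445789785/1443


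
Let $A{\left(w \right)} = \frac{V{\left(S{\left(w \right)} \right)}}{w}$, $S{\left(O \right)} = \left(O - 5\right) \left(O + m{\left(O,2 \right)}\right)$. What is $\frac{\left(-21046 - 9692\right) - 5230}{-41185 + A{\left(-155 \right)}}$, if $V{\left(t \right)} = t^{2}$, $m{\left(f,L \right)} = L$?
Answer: $\frac{1115008}{121130815} \approx 0.009205$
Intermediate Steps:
$S{\left(O \right)} = \left(-5 + O\right) \left(2 + O\right)$ ($S{\left(O \right)} = \left(O - 5\right) \left(O + 2\right) = \left(-5 + O\right) \left(2 + O\right)$)
$A{\left(w \right)} = \frac{\left(-10 + w^{2} - 3 w\right)^{2}}{w}$
$\frac{\left(-21046 - 9692\right) - 5230}{-41185 + A{\left(-155 \right)}} = \frac{\left(-21046 - 9692\right) - 5230}{-41185 + \frac{\left(-10 + \left(-155\right)^{2} - -465\right)^{2}}{-155}} = \frac{-30738 - 5230}{-41185 - \frac{\left(-10 + 24025 + 465\right)^{2}}{155}} = - \frac{35968}{-41185 - \frac{24480^{2}}{155}} = - \frac{35968}{-41185 - \frac{119854080}{31}} = - \frac{35968}{- \frac{121130815}{31}} = \left(-35968\right) \left(- \frac{31}{121130815}\right) = \frac{1115008}{121130815}$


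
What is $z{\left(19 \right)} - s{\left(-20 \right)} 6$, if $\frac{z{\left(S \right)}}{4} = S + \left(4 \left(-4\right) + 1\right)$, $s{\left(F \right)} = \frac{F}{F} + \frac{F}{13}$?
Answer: $\frac{250}{13} \approx 19.231$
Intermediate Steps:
$s{\left(F \right)} = 1 + \frac{F}{13}$ ($s{\left(F \right)} = 1 + F \frac{1}{13} = 1 + \frac{F}{13}$)
$z{\left(S \right)} = -60 + 4 S$ ($z{\left(S \right)} = 4 \left(S + \left(4 \left(-4\right) + 1\right)\right) = 4 \left(S + \left(-16 + 1\right)\right) = 4 \left(S - 15\right) = 4 \left(-15 + S\right) = -60 + 4 S$)
$z{\left(19 \right)} - s{\left(-20 \right)} 6 = \left(-60 + 4 \cdot 19\right) - \left(1 + \frac{1}{13} \left(-20\right)\right) 6 = \left(-60 + 76\right) - \left(1 - \frac{20}{13}\right) 6 = 16 - \left(- \frac{7}{13}\right) 6 = 16 - - \frac{42}{13} = 16 + \frac{42}{13} = \frac{250}{13}$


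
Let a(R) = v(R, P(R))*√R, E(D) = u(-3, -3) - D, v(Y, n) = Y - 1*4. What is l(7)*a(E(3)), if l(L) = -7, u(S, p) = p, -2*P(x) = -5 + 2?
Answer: 70*I*√6 ≈ 171.46*I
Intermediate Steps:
P(x) = 3/2 (P(x) = -(-5 + 2)/2 = -½*(-3) = 3/2)
v(Y, n) = -4 + Y (v(Y, n) = Y - 4 = -4 + Y)
E(D) = -3 - D
a(R) = √R*(-4 + R) (a(R) = (-4 + R)*√R = √R*(-4 + R))
l(7)*a(E(3)) = -7*√(-3 - 1*3)*(-4 + (-3 - 1*3)) = -7*√(-3 - 3)*(-4 + (-3 - 3)) = -7*√(-6)*(-4 - 6) = -7*I*√6*(-10) = -(-70)*I*√6 = 70*I*√6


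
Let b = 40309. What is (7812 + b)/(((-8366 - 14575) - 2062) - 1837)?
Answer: -48121/26840 ≈ -1.7929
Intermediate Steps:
(7812 + b)/(((-8366 - 14575) - 2062) - 1837) = (7812 + 40309)/(((-8366 - 14575) - 2062) - 1837) = 48121/((-22941 - 2062) - 1837) = 48121/(-25003 - 1837) = 48121/(-26840) = 48121*(-1/26840) = -48121/26840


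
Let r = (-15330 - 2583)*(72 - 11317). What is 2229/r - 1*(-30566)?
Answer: 2052320295313/67143895 ≈ 30566.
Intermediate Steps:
r = 201431685 (r = -17913*(-11245) = 201431685)
2229/r - 1*(-30566) = 2229/201431685 - 1*(-30566) = 2229*(1/201431685) + 30566 = 743/67143895 + 30566 = 2052320295313/67143895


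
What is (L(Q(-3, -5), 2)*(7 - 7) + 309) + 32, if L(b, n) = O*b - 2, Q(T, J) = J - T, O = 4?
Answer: 341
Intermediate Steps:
L(b, n) = -2 + 4*b (L(b, n) = 4*b - 2 = -2 + 4*b)
(L(Q(-3, -5), 2)*(7 - 7) + 309) + 32 = ((-2 + 4*(-5 - 1*(-3)))*(7 - 7) + 309) + 32 = ((-2 + 4*(-5 + 3))*0 + 309) + 32 = ((-2 + 4*(-2))*0 + 309) + 32 = ((-2 - 8)*0 + 309) + 32 = (-10*0 + 309) + 32 = (0 + 309) + 32 = 309 + 32 = 341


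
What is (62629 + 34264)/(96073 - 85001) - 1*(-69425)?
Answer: 768770493/11072 ≈ 69434.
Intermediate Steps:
(62629 + 34264)/(96073 - 85001) - 1*(-69425) = 96893/11072 + 69425 = 768770493/11072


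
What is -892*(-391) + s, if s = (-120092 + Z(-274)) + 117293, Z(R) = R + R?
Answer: 345425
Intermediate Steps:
Z(R) = 2*R
s = -3347 (s = (-120092 + 2*(-274)) + 117293 = (-120092 - 548) + 117293 = -120640 + 117293 = -3347)
-892*(-391) + s = -892*(-391) - 3347 = 348772 - 3347 = 345425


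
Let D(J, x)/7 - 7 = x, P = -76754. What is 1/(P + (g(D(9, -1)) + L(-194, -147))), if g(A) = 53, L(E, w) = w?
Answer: -1/76848 ≈ -1.3013e-5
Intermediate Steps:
D(J, x) = 49 + 7*x
1/(P + (g(D(9, -1)) + L(-194, -147))) = 1/(-76754 + (53 - 147)) = 1/(-76754 - 94) = 1/(-76848) = -1/76848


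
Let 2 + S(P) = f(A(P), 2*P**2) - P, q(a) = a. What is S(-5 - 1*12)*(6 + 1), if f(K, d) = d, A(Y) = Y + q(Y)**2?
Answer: 4151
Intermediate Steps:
A(Y) = Y + Y**2
S(P) = -2 - P + 2*P**2 (S(P) = -2 + (2*P**2 - P) = -2 + (-P + 2*P**2) = -2 - P + 2*P**2)
S(-5 - 1*12)*(6 + 1) = (-2 - (-5 - 1*12) + 2*(-5 - 1*12)**2)*(6 + 1) = (-2 - (-5 - 12) + 2*(-5 - 12)**2)*7 = (-2 - 1*(-17) + 2*(-17)**2)*7 = (-2 + 17 + 2*289)*7 = (-2 + 17 + 578)*7 = 593*7 = 4151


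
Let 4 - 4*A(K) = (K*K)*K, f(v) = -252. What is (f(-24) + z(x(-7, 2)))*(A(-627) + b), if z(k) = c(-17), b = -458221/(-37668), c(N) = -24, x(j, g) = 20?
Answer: -731341573100/43 ≈ -1.7008e+10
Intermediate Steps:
b = 6277/516 (b = -458221*(-1/37668) = 6277/516 ≈ 12.165)
z(k) = -24
A(K) = 1 - K³/4 (A(K) = 1 - K*K*K/4 = 1 - K²*K/4 = 1 - K³/4)
(f(-24) + z(x(-7, 2)))*(A(-627) + b) = (-252 - 24)*((1 - ¼*(-627)³) + 6277/516) = -276*((1 - ¼*(-246491883)) + 6277/516) = -276*((1 + 246491883/4) + 6277/516) = -276*(246491887/4 + 6277/516) = -276*7949364925/129 = -731341573100/43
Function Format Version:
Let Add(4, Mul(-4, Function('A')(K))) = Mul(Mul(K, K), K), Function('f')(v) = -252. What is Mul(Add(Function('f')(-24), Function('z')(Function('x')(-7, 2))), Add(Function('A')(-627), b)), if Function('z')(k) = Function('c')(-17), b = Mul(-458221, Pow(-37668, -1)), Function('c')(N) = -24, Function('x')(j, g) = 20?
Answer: Rational(-731341573100, 43) ≈ -1.7008e+10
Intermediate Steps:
b = Rational(6277, 516) (b = Mul(-458221, Rational(-1, 37668)) = Rational(6277, 516) ≈ 12.165)
Function('z')(k) = -24
Function('A')(K) = Add(1, Mul(Rational(-1, 4), Pow(K, 3))) (Function('A')(K) = Add(1, Mul(Rational(-1, 4), Mul(Mul(K, K), K))) = Add(1, Mul(Rational(-1, 4), Mul(Pow(K, 2), K))) = Add(1, Mul(Rational(-1, 4), Pow(K, 3))))
Mul(Add(Function('f')(-24), Function('z')(Function('x')(-7, 2))), Add(Function('A')(-627), b)) = Mul(Add(-252, -24), Add(Add(1, Mul(Rational(-1, 4), Pow(-627, 3))), Rational(6277, 516))) = Mul(-276, Add(Add(1, Mul(Rational(-1, 4), -246491883)), Rational(6277, 516))) = Mul(-276, Add(Add(1, Rational(246491883, 4)), Rational(6277, 516))) = Mul(-276, Add(Rational(246491887, 4), Rational(6277, 516))) = Mul(-276, Rational(7949364925, 129)) = Rational(-731341573100, 43)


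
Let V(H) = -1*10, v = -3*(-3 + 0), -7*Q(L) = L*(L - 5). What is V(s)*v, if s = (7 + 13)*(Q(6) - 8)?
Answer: -90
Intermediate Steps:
Q(L) = -L*(-5 + L)/7 (Q(L) = -L*(L - 5)/7 = -L*(-5 + L)/7)
v = 9 (v = -3*(-3) = 9)
s = -1240/7 (s = (7 + 13)*((⅐)*6*(5 - 1*6) - 8) = 20*((⅐)*6*(5 - 6) - 8) = 20*((⅐)*6*(-1) - 8) = 20*(-6/7 - 8) = 20*(-62/7) = -1240/7 ≈ -177.14)
V(H) = -10
V(s)*v = -10*9 = -90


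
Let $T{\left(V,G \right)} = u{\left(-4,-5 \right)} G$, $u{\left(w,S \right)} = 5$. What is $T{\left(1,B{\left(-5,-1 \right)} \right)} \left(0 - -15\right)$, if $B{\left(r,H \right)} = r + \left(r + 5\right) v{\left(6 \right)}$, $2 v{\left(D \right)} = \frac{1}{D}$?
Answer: $-375$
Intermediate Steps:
$v{\left(D \right)} = \frac{1}{2 D}$
$B{\left(r,H \right)} = \frac{5}{12} + \frac{13 r}{12}$ ($B{\left(r,H \right)} = r + \left(r + 5\right) \frac{1}{2 \cdot 6} = r + \left(5 + r\right) \frac{1}{2} \cdot \frac{1}{6} = r + \left(5 + r\right) \frac{1}{12} = r + \left(\frac{5}{12} + \frac{r}{12}\right) = \frac{5}{12} + \frac{13 r}{12}$)
$T{\left(V,G \right)} = 5 G$
$T{\left(1,B{\left(-5,-1 \right)} \right)} \left(0 - -15\right) = 5 \left(\frac{5}{12} + \frac{13}{12} \left(-5\right)\right) \left(0 - -15\right) = 5 \left(\frac{5}{12} - \frac{65}{12}\right) \left(0 + 15\right) = 5 \left(-5\right) 15 = \left(-25\right) 15 = -375$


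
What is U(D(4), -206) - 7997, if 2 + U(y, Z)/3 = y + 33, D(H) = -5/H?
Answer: -31631/4 ≈ -7907.8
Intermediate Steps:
U(y, Z) = 93 + 3*y (U(y, Z) = -6 + 3*(y + 33) = -6 + 3*(33 + y) = -6 + (99 + 3*y) = 93 + 3*y)
U(D(4), -206) - 7997 = (93 + 3*(-5/4)) - 7997 = (93 - 15/4) - 7997 = 357/4 - 7997 = -31631/4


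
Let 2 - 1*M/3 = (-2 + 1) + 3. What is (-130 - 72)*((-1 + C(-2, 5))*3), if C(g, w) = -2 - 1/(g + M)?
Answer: 1515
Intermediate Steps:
M = 0 (M = 6 - 3*((-2 + 1) + 3) = 6 - 3*(-1 + 3) = 6 - 3*2 = 6 - 6 = 0)
C(g, w) = -2 - 1/g (C(g, w) = -2 - 1/(g + 0) = -2 - 1/g)
(-130 - 72)*((-1 + C(-2, 5))*3) = (-130 - 72)*((-1 + (-2 - 1/(-2)))*3) = -202*(-1 + (-2 - 1*(-½)))*3 = -202*(-1 + (-2 + ½))*3 = -202*(-1 - 3/2)*3 = -(-505)*3 = -202*(-15/2) = 1515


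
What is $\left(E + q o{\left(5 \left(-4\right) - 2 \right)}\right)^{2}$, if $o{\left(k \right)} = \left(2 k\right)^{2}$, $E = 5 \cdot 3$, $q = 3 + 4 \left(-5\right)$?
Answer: $1082212609$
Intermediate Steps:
$q = -17$ ($q = 3 - 20 = -17$)
$E = 15$
$o{\left(k \right)} = 4 k^{2}$
$\left(E + q o{\left(5 \left(-4\right) - 2 \right)}\right)^{2} = \left(15 - 17 \cdot 4 \left(5 \left(-4\right) - 2\right)^{2}\right)^{2} = \left(15 - 17 \cdot 4 \left(-20 - 2\right)^{2}\right)^{2} = \left(15 - 17 \cdot 4 \left(-22\right)^{2}\right)^{2} = \left(15 - 17 \cdot 4 \cdot 484\right)^{2} = \left(15 - 32912\right)^{2} = \left(-32897\right)^{2} = 1082212609$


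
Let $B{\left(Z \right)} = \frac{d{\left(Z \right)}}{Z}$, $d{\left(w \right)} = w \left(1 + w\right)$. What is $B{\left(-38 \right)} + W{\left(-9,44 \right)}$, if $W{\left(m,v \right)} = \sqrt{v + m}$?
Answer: $-37 + \sqrt{35} \approx -31.084$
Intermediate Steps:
$W{\left(m,v \right)} = \sqrt{m + v}$
$B{\left(Z \right)} = 1 + Z$ ($B{\left(Z \right)} = \frac{Z \left(1 + Z\right)}{Z} = 1 + Z$)
$B{\left(-38 \right)} + W{\left(-9,44 \right)} = \left(1 - 38\right) + \sqrt{-9 + 44} = -37 + \sqrt{35}$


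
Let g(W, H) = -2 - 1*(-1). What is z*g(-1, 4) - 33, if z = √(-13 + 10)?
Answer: -33 - I*√3 ≈ -33.0 - 1.732*I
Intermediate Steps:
g(W, H) = -1 (g(W, H) = -2 + 1 = -1)
z = I*√3 (z = √(-3) = I*√3 ≈ 1.732*I)
z*g(-1, 4) - 33 = (I*√3)*(-1) - 33 = -I*√3 - 33 = -33 - I*√3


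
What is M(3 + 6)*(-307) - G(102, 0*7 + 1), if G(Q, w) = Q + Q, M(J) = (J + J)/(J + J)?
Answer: -511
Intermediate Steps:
M(J) = 1 (M(J) = (2*J)/((2*J)) = (2*J)*(1/(2*J)) = 1)
G(Q, w) = 2*Q
M(3 + 6)*(-307) - G(102, 0*7 + 1) = 1*(-307) - 2*102 = -307 - 1*204 = -307 - 204 = -511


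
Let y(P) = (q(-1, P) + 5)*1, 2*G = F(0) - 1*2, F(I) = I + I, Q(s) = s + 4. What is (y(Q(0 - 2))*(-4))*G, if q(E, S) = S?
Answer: 28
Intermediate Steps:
Q(s) = 4 + s
F(I) = 2*I
G = -1 (G = (2*0 - 1*2)/2 = (0 - 2)/2 = (1/2)*(-2) = -1)
y(P) = 5 + P (y(P) = (P + 5)*1 = (5 + P)*1 = 5 + P)
(y(Q(0 - 2))*(-4))*G = ((5 + (4 + (0 - 2)))*(-4))*(-1) = ((5 + (4 - 2))*(-4))*(-1) = ((5 + 2)*(-4))*(-1) = (7*(-4))*(-1) = -28*(-1) = 28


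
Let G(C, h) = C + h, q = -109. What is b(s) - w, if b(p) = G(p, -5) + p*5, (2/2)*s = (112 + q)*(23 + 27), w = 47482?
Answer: -46587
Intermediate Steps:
s = 150 (s = (112 - 109)*(23 + 27) = 3*50 = 150)
b(p) = -5 + 6*p (b(p) = (p - 5) + p*5 = (-5 + p) + 5*p = -5 + 6*p)
b(s) - w = (-5 + 6*150) - 1*47482 = (-5 + 900) - 47482 = 895 - 47482 = -46587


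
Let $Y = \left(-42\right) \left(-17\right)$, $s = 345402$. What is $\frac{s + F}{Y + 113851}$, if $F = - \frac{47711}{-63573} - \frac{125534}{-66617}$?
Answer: $\frac{1462803322683151}{485187648709665} \approx 3.0149$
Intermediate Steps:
$Y = 714$
$F = \frac{11158936669}{4235042541}$ ($F = \left(-47711\right) \left(- \frac{1}{63573}\right) - - \frac{125534}{66617} = \frac{47711}{63573} + \frac{125534}{66617} = \frac{11158936669}{4235042541} \approx 2.6349$)
$\frac{s + F}{Y + 113851} = \frac{345402 + \frac{11158936669}{4235042541}}{714 + 113851} = \frac{1462803322683151}{4235042541 \cdot 114565} = \frac{1462803322683151}{4235042541} \cdot \frac{1}{114565} = \frac{1462803322683151}{485187648709665}$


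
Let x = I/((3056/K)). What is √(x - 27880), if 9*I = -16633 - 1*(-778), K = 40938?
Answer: I*√30048194490/764 ≈ 226.89*I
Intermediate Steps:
I = -5285/3 (I = (-16633 - 1*(-778))/9 = (-16633 + 778)/9 = (⅑)*(-15855) = -5285/3 ≈ -1761.7)
x = -36059555/1528 (x = -5285/(3*(3056/40938)) = -5285/(3*(3056*(1/40938))) = -5285/(3*1528/20469) = -5285/3*20469/1528 = -36059555/1528 ≈ -23599.)
√(x - 27880) = √(-36059555/1528 - 27880) = √(-78660195/1528) = I*√30048194490/764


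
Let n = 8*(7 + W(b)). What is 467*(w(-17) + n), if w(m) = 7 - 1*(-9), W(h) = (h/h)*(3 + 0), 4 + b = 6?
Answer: 44832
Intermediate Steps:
b = 2 (b = -4 + 6 = 2)
W(h) = 3 (W(h) = 1*3 = 3)
w(m) = 16 (w(m) = 7 + 9 = 16)
n = 80 (n = 8*(7 + 3) = 8*10 = 80)
467*(w(-17) + n) = 467*(16 + 80) = 467*96 = 44832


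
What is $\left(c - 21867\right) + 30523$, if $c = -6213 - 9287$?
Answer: $-6844$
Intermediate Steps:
$c = -15500$ ($c = -6213 - 9287 = -15500$)
$\left(c - 21867\right) + 30523 = \left(-15500 - 21867\right) + 30523 = -37367 + 30523 = -6844$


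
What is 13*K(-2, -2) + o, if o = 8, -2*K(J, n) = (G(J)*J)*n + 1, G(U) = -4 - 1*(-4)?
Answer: 3/2 ≈ 1.5000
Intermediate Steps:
G(U) = 0 (G(U) = -4 + 4 = 0)
K(J, n) = -1/2 (K(J, n) = -((0*J)*n + 1)/2 = -(0*n + 1)/2 = -(0 + 1)/2 = -1/2*1 = -1/2)
13*K(-2, -2) + o = 13*(-1/2) + 8 = -13/2 + 8 = 3/2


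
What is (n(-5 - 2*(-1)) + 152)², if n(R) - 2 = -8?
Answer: 21316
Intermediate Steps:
n(R) = -6 (n(R) = 2 - 8 = -6)
(n(-5 - 2*(-1)) + 152)² = (-6 + 152)² = 146² = 21316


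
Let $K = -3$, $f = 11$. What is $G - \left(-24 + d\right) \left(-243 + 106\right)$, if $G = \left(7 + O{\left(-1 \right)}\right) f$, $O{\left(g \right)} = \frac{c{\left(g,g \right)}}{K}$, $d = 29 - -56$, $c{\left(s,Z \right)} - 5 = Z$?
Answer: $\frac{25258}{3} \approx 8419.3$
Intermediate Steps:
$c{\left(s,Z \right)} = 5 + Z$
$d = 85$ ($d = 29 + 56 = 85$)
$O{\left(g \right)} = - \frac{5}{3} - \frac{g}{3}$ ($O{\left(g \right)} = \frac{5 + g}{-3} = \left(5 + g\right) \left(- \frac{1}{3}\right) = - \frac{5}{3} - \frac{g}{3}$)
$G = \frac{187}{3}$ ($G = \left(7 - \frac{4}{3}\right) 11 = \frac{17}{3} \cdot 11 = \frac{187}{3} \approx 62.333$)
$G - \left(-24 + d\right) \left(-243 + 106\right) = \frac{187}{3} - \left(-24 + 85\right) \left(-243 + 106\right) = \frac{187}{3} - 61 \left(-137\right) = \frac{187}{3} - -8357 = \frac{187}{3} + 8357 = \frac{25258}{3}$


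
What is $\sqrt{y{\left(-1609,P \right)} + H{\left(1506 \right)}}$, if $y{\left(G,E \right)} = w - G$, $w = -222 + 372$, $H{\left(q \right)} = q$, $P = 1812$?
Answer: $\sqrt{3265} \approx 57.14$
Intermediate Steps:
$w = 150$
$y{\left(G,E \right)} = 150 - G$
$\sqrt{y{\left(-1609,P \right)} + H{\left(1506 \right)}} = \sqrt{\left(150 - -1609\right) + 1506} = \sqrt{\left(150 + 1609\right) + 1506} = \sqrt{1759 + 1506} = \sqrt{3265}$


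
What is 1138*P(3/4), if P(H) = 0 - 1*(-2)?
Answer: 2276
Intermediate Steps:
P(H) = 2 (P(H) = 0 + 2 = 2)
1138*P(3/4) = 1138*2 = 2276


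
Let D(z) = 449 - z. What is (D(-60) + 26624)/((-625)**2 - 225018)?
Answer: 27133/165607 ≈ 0.16384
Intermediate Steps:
(D(-60) + 26624)/((-625)**2 - 225018) = ((449 - 1*(-60)) + 26624)/((-625)**2 - 225018) = ((449 + 60) + 26624)/(390625 - 225018) = (509 + 26624)/165607 = 27133*(1/165607) = 27133/165607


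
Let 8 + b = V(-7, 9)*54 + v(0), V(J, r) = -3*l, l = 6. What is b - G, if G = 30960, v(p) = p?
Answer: -31940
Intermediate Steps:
V(J, r) = -18 (V(J, r) = -3*6 = -18)
b = -980 (b = -8 + (-18*54 + 0) = -8 + (-972 + 0) = -8 - 972 = -980)
b - G = -980 - 1*30960 = -980 - 30960 = -31940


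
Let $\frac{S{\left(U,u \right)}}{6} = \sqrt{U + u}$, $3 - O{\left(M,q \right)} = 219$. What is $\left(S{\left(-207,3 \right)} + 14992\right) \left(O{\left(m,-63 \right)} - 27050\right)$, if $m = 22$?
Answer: $-408771872 - 327192 i \sqrt{51} \approx -4.0877 \cdot 10^{8} - 2.3366 \cdot 10^{6} i$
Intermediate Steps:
$O{\left(M,q \right)} = -216$ ($O{\left(M,q \right)} = 3 - 219 = -216$)
$S{\left(U,u \right)} = 6 \sqrt{U + u}$
$\left(S{\left(-207,3 \right)} + 14992\right) \left(O{\left(m,-63 \right)} - 27050\right) = \left(6 \sqrt{-207 + 3} + 14992\right) \left(-216 - 27050\right) = \left(6 \sqrt{-204} + 14992\right) \left(-27266\right) = \left(6 \cdot 2 i \sqrt{51} + 14992\right) \left(-27266\right) = \left(12 i \sqrt{51} + 14992\right) \left(-27266\right) = \left(14992 + 12 i \sqrt{51}\right) \left(-27266\right) = -408771872 - 327192 i \sqrt{51}$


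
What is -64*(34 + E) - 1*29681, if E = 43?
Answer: -34609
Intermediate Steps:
-64*(34 + E) - 1*29681 = -64*(34 + 43) - 1*29681 = -64*77 - 29681 = -4928 - 29681 = -34609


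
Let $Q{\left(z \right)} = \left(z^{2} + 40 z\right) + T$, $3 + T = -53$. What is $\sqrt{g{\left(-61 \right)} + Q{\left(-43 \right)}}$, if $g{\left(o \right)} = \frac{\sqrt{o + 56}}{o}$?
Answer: $\frac{\sqrt{271633 - 61 i \sqrt{5}}}{61} \approx 8.544 - 0.0021452 i$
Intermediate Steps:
$T = -56$ ($T = -3 - 53 = -56$)
$Q{\left(z \right)} = -56 + z^{2} + 40 z$ ($Q{\left(z \right)} = \left(z^{2} + 40 z\right) - 56 = -56 + z^{2} + 40 z$)
$g{\left(o \right)} = \frac{\sqrt{56 + o}}{o}$
$\sqrt{g{\left(-61 \right)} + Q{\left(-43 \right)}} = \sqrt{\frac{\sqrt{56 - 61}}{-61} + \left(-56 + \left(-43\right)^{2} + 40 \left(-43\right)\right)} = \sqrt{- \frac{\sqrt{-5}}{61} - -73} = \sqrt{- \frac{i \sqrt{5}}{61} + 73} = \sqrt{73 - \frac{i \sqrt{5}}{61}}$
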